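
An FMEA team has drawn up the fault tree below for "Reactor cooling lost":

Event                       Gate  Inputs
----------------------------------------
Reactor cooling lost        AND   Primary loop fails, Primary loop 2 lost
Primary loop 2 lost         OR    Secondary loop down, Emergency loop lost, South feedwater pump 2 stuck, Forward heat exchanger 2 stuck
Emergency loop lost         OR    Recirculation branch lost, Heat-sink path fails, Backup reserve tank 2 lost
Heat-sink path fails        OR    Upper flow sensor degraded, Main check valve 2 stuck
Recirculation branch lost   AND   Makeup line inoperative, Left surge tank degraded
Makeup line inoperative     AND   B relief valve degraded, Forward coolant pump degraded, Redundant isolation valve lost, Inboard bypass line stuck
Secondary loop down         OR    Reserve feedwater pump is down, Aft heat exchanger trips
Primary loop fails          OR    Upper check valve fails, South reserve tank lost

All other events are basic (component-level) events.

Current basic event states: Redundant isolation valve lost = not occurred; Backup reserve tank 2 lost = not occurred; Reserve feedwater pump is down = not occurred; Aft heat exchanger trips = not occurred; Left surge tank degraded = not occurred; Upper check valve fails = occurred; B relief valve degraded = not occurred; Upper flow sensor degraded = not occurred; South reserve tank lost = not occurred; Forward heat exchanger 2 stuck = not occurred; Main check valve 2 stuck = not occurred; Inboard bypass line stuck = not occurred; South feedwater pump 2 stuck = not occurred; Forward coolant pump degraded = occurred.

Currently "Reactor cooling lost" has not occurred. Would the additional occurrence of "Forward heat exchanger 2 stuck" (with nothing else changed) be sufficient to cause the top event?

Counterfactual: set "Forward heat exchanger 2 stuck" to occurred.
Primary loop fails [OR]: Upper check valve fails=occurs, South reserve tank lost=not → at least one input occurs → occurs.
Secondary loop down [OR]: Reserve feedwater pump is down=not, Aft heat exchanger trips=not → no input occurs → does not occur.
Makeup line inoperative [AND]: B relief valve degraded=not, Forward coolant pump degraded=occurs, Redundant isolation valve lost=not, Inboard bypass line stuck=not → not all inputs occur → does not occur.
Recirculation branch lost [AND]: Makeup line inoperative=not, Left surge tank degraded=not → not all inputs occur → does not occur.
Heat-sink path fails [OR]: Upper flow sensor degraded=not, Main check valve 2 stuck=not → no input occurs → does not occur.
Emergency loop lost [OR]: Recirculation branch lost=not, Heat-sink path fails=not, Backup reserve tank 2 lost=not → no input occurs → does not occur.
Primary loop 2 lost [OR]: Secondary loop down=not, Emergency loop lost=not, South feedwater pump 2 stuck=not, Forward heat exchanger 2 stuck=occurs → at least one input occurs → occurs.
Reactor cooling lost [AND]: Primary loop fails=occurs, Primary loop 2 lost=occurs → all inputs occur → occurs.

Yes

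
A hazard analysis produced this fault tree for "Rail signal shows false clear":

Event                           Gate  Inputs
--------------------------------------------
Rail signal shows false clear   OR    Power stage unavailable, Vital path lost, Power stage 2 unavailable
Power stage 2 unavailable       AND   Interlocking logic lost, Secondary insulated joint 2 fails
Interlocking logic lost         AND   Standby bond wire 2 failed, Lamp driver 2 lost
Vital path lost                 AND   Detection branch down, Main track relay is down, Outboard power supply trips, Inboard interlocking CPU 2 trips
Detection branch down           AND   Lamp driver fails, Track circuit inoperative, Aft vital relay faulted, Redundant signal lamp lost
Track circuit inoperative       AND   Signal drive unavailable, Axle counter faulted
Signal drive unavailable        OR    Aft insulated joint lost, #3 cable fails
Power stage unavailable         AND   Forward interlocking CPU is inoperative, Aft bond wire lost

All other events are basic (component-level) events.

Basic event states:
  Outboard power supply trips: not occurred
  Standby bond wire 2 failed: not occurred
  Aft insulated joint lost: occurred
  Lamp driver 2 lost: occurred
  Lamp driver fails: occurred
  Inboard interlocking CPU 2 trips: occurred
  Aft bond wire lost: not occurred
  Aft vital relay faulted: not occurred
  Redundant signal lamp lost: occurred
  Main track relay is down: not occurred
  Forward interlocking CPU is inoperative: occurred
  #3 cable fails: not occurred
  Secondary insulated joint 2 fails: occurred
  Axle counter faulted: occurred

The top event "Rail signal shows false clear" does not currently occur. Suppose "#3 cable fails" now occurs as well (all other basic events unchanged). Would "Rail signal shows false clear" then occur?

No

Counterfactual: set "#3 cable fails" to occurred.
Power stage unavailable [AND]: Forward interlocking CPU is inoperative=occurs, Aft bond wire lost=not → not all inputs occur → does not occur.
Signal drive unavailable [OR]: Aft insulated joint lost=occurs, #3 cable fails=occurs → at least one input occurs → occurs.
Track circuit inoperative [AND]: Signal drive unavailable=occurs, Axle counter faulted=occurs → all inputs occur → occurs.
Detection branch down [AND]: Lamp driver fails=occurs, Track circuit inoperative=occurs, Aft vital relay faulted=not, Redundant signal lamp lost=occurs → not all inputs occur → does not occur.
Vital path lost [AND]: Detection branch down=not, Main track relay is down=not, Outboard power supply trips=not, Inboard interlocking CPU 2 trips=occurs → not all inputs occur → does not occur.
Interlocking logic lost [AND]: Standby bond wire 2 failed=not, Lamp driver 2 lost=occurs → not all inputs occur → does not occur.
Power stage 2 unavailable [AND]: Interlocking logic lost=not, Secondary insulated joint 2 fails=occurs → not all inputs occur → does not occur.
Rail signal shows false clear [OR]: Power stage unavailable=not, Vital path lost=not, Power stage 2 unavailable=not → no input occurs → does not occur.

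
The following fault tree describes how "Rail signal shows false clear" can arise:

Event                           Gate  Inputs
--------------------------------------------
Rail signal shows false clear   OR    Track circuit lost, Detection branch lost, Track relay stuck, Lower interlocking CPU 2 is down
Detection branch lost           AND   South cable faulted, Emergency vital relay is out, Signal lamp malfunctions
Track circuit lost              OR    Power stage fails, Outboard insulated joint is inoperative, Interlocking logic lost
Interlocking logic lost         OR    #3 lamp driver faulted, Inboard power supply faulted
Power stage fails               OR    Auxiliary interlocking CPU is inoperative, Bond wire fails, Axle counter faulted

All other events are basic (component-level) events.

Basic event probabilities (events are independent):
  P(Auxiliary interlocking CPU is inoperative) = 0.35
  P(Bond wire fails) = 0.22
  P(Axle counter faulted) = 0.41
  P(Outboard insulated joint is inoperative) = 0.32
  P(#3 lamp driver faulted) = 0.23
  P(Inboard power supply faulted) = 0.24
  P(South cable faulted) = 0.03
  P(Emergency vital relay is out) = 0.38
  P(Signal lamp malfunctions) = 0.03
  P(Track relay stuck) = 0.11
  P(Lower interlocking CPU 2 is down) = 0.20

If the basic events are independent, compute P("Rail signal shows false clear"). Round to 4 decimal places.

0.9153

P(Power stage fails) [OR] = 1 − (1−0.35) × (1−0.22) × (1−0.41) = 0.700870
P(Interlocking logic lost) [OR] = 1 − (1−0.23) × (1−0.24) = 0.414800
P(Track circuit lost) [OR] = 1 − (1−0.700870) × (1−0.32) × (1−0.414800) = 0.880965
P(Detection branch lost) [AND] = 0.03 × 0.38 × 0.03 = 0.000342
P(Rail signal shows false clear) [OR] = 1 − (1−0.880965) × (1−0.000342) × (1−0.11) × (1−0.20) = 0.915276
Rounded to 4 decimal places: P(Rail signal shows false clear) ≈ 0.9153.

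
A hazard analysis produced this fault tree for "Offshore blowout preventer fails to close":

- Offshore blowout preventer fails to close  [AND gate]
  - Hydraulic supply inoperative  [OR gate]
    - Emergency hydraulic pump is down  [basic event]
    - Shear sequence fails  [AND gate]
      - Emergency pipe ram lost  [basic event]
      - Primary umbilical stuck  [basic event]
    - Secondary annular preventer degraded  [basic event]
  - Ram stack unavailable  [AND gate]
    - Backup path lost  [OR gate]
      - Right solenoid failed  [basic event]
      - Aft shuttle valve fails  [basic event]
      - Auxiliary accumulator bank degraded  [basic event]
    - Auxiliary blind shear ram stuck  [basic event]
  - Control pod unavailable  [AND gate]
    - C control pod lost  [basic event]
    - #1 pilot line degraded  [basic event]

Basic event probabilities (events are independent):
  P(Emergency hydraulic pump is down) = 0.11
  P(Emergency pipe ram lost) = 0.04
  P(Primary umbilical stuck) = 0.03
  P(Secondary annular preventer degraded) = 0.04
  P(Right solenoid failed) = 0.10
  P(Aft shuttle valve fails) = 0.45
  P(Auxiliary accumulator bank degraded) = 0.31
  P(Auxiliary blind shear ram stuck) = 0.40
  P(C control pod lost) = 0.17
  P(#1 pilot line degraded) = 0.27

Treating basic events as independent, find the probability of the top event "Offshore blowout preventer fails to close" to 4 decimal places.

0.0018

P(Shear sequence fails) [AND] = 0.04 × 0.03 = 0.001200
P(Hydraulic supply inoperative) [OR] = 1 − (1−0.11) × (1−0.001200) × (1−0.04) = 0.146625
P(Backup path lost) [OR] = 1 − (1−0.10) × (1−0.45) × (1−0.31) = 0.658450
P(Ram stack unavailable) [AND] = 0.658450 × 0.40 = 0.263380
P(Control pod unavailable) [AND] = 0.17 × 0.27 = 0.045900
P(Offshore blowout preventer fails to close) [AND] = 0.146625 × 0.263380 × 0.045900 = 0.001773
Rounded to 4 decimal places: P(Offshore blowout preventer fails to close) ≈ 0.0018.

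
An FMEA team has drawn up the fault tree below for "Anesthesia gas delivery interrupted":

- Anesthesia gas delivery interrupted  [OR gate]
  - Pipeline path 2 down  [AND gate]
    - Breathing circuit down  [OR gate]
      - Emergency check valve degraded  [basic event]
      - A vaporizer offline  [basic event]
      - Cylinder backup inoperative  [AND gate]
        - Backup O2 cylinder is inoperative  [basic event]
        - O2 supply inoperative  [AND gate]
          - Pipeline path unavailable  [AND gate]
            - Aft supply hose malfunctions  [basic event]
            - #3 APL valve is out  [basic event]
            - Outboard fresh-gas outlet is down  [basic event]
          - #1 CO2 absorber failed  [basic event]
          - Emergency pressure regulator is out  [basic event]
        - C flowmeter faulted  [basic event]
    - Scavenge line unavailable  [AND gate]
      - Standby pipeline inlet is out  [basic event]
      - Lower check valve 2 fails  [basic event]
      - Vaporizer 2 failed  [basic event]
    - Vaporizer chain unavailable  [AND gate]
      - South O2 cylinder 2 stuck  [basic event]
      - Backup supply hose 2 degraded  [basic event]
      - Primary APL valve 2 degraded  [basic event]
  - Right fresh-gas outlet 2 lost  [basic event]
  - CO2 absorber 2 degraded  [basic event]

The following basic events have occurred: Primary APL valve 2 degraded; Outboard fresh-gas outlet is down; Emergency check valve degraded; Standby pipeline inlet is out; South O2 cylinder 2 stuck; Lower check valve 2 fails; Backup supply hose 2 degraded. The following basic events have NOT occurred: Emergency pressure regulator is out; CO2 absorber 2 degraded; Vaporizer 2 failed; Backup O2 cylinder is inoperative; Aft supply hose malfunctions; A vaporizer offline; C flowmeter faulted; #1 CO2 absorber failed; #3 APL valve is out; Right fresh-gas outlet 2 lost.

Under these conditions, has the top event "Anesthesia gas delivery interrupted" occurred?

Pipeline path unavailable [AND]: Aft supply hose malfunctions=not, #3 APL valve is out=not, Outboard fresh-gas outlet is down=occurs → not all inputs occur → does not occur.
O2 supply inoperative [AND]: Pipeline path unavailable=not, #1 CO2 absorber failed=not, Emergency pressure regulator is out=not → not all inputs occur → does not occur.
Cylinder backup inoperative [AND]: Backup O2 cylinder is inoperative=not, O2 supply inoperative=not, C flowmeter faulted=not → not all inputs occur → does not occur.
Breathing circuit down [OR]: Emergency check valve degraded=occurs, A vaporizer offline=not, Cylinder backup inoperative=not → at least one input occurs → occurs.
Scavenge line unavailable [AND]: Standby pipeline inlet is out=occurs, Lower check valve 2 fails=occurs, Vaporizer 2 failed=not → not all inputs occur → does not occur.
Vaporizer chain unavailable [AND]: South O2 cylinder 2 stuck=occurs, Backup supply hose 2 degraded=occurs, Primary APL valve 2 degraded=occurs → all inputs occur → occurs.
Pipeline path 2 down [AND]: Breathing circuit down=occurs, Scavenge line unavailable=not, Vaporizer chain unavailable=occurs → not all inputs occur → does not occur.
Anesthesia gas delivery interrupted [OR]: Pipeline path 2 down=not, Right fresh-gas outlet 2 lost=not, CO2 absorber 2 degraded=not → no input occurs → does not occur.

No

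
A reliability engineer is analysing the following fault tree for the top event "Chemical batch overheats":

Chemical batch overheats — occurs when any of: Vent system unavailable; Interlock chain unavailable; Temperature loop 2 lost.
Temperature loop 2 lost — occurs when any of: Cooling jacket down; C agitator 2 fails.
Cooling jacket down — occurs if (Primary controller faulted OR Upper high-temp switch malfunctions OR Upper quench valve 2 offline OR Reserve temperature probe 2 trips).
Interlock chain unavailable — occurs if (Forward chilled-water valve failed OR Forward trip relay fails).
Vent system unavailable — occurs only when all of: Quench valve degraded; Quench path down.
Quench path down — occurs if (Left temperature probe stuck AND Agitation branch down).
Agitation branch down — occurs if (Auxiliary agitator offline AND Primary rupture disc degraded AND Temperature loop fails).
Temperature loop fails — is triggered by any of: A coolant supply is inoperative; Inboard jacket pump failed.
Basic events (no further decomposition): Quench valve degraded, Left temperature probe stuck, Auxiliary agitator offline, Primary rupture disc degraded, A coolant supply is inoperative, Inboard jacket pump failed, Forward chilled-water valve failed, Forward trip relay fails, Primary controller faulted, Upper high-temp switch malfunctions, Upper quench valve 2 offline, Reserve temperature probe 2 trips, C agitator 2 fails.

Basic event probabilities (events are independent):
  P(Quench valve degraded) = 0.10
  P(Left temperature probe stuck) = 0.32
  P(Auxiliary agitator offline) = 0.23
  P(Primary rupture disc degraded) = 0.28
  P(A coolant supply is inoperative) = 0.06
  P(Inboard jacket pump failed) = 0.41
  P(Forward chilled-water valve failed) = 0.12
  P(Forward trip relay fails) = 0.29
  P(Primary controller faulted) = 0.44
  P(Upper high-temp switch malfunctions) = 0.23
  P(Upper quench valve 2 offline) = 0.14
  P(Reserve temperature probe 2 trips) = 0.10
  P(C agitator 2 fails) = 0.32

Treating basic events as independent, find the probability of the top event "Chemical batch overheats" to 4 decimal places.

0.8583

P(Temperature loop fails) [OR] = 1 − (1−0.06) × (1−0.41) = 0.445400
P(Agitation branch down) [AND] = 0.23 × 0.28 × 0.445400 = 0.028684
P(Quench path down) [AND] = 0.32 × 0.028684 = 0.009179
P(Vent system unavailable) [AND] = 0.10 × 0.009179 = 0.000918
P(Interlock chain unavailable) [OR] = 1 − (1−0.12) × (1−0.29) = 0.375200
P(Cooling jacket down) [OR] = 1 − (1−0.44) × (1−0.23) × (1−0.14) × (1−0.10) = 0.666251
P(Temperature loop 2 lost) [OR] = 1 − (1−0.666251) × (1−0.32) = 0.773051
P(Chemical batch overheats) [OR] = 1 − (1−0.000918) × (1−0.375200) × (1−0.773051) = 0.858332
Rounded to 4 decimal places: P(Chemical batch overheats) ≈ 0.8583.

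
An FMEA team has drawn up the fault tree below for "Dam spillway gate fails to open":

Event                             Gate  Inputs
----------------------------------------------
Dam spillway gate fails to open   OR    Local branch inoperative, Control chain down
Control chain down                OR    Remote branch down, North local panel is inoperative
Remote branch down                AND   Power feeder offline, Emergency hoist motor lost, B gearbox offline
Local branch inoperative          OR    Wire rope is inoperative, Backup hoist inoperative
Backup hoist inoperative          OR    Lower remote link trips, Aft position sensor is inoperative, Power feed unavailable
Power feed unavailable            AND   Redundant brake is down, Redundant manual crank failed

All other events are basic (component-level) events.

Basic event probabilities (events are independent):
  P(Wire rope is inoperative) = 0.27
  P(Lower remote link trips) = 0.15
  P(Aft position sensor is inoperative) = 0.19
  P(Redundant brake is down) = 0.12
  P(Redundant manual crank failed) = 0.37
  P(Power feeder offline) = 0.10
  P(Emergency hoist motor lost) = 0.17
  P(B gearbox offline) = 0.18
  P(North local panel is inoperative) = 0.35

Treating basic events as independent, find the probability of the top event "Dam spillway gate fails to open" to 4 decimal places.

0.6888

P(Power feed unavailable) [AND] = 0.12 × 0.37 = 0.044400
P(Backup hoist inoperative) [OR] = 1 − (1−0.15) × (1−0.19) × (1−0.044400) = 0.342069
P(Local branch inoperative) [OR] = 1 − (1−0.27) × (1−0.342069) = 0.519710
P(Remote branch down) [AND] = 0.10 × 0.17 × 0.18 = 0.003060
P(Control chain down) [OR] = 1 − (1−0.003060) × (1−0.35) = 0.351989
P(Dam spillway gate fails to open) [OR] = 1 − (1−0.519710) × (1−0.351989) = 0.688767
Rounded to 4 decimal places: P(Dam spillway gate fails to open) ≈ 0.6888.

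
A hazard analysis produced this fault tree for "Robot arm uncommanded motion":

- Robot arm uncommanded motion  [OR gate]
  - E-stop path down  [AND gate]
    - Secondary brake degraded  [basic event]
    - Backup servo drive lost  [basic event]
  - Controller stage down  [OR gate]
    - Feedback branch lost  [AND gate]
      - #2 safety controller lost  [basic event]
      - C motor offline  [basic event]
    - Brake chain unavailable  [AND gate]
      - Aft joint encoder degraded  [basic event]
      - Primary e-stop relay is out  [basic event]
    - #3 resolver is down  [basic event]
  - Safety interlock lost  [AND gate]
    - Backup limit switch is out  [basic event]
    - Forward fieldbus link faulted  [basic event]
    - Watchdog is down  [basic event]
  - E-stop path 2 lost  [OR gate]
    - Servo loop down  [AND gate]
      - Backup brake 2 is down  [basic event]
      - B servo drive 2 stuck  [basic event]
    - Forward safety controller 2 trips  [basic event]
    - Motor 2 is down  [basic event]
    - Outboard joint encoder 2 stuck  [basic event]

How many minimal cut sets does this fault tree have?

9

E-stop path down [AND]: one cut set from each child combined → 1 × 1 = 1 cut set(s).
Feedback branch lost [AND]: one cut set from each child combined → 1 × 1 = 1 cut set(s).
Brake chain unavailable [AND]: one cut set from each child combined → 1 × 1 = 1 cut set(s).
Controller stage down [OR]: union of children's cut sets → 3 cut set(s).
Safety interlock lost [AND]: one cut set from each child combined → 1 × 1 × 1 = 1 cut set(s).
Servo loop down [AND]: one cut set from each child combined → 1 × 1 = 1 cut set(s).
E-stop path 2 lost [OR]: union of children's cut sets → 4 cut set(s).
Robot arm uncommanded motion [OR]: union of children's cut sets → 9 cut set(s).
Minimal cut sets: {Backup servo drive lost, Secondary brake degraded}; {#2 safety controller lost, C motor offline}; {Aft joint encoder degraded, Primary e-stop relay is out}; {#3 resolver is down}; {Backup limit switch is out, Forward fieldbus link faulted, Watchdog is down}; {B servo drive 2 stuck, Backup brake 2 is down}; {Forward safety controller 2 trips}; {Motor 2 is down}; {Outboard joint encoder 2 stuck}.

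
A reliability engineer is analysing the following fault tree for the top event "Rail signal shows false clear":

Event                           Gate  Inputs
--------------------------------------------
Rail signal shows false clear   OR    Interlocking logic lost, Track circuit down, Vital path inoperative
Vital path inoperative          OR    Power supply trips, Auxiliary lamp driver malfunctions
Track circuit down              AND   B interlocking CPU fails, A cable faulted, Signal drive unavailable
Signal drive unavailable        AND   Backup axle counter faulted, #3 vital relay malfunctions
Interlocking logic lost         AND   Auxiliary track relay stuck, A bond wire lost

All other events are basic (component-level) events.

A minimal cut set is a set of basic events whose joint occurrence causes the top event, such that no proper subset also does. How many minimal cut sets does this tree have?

Interlocking logic lost [AND]: one cut set from each child combined → 1 × 1 = 1 cut set(s).
Signal drive unavailable [AND]: one cut set from each child combined → 1 × 1 = 1 cut set(s).
Track circuit down [AND]: one cut set from each child combined → 1 × 1 × 1 = 1 cut set(s).
Vital path inoperative [OR]: union of children's cut sets → 2 cut set(s).
Rail signal shows false clear [OR]: union of children's cut sets → 4 cut set(s).
Minimal cut sets: {A bond wire lost, Auxiliary track relay stuck}; {#3 vital relay malfunctions, A cable faulted, B interlocking CPU fails, Backup axle counter faulted}; {Power supply trips}; {Auxiliary lamp driver malfunctions}.

4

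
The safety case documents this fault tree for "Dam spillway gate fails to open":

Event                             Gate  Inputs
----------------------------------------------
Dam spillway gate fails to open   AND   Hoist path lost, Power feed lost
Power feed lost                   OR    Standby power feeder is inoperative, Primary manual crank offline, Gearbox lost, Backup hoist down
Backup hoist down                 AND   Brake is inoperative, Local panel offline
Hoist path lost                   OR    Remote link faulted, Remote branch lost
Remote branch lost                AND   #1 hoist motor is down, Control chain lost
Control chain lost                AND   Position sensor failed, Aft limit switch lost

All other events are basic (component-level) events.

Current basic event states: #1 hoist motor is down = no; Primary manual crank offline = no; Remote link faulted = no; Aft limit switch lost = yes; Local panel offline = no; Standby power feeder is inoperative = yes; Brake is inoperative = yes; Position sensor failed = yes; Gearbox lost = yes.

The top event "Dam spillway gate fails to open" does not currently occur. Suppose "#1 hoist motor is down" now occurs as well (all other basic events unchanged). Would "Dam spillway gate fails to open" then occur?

Yes

Counterfactual: set "#1 hoist motor is down" to occurred.
Control chain lost [AND]: Position sensor failed=occurs, Aft limit switch lost=occurs → all inputs occur → occurs.
Remote branch lost [AND]: #1 hoist motor is down=occurs, Control chain lost=occurs → all inputs occur → occurs.
Hoist path lost [OR]: Remote link faulted=not, Remote branch lost=occurs → at least one input occurs → occurs.
Backup hoist down [AND]: Brake is inoperative=occurs, Local panel offline=not → not all inputs occur → does not occur.
Power feed lost [OR]: Standby power feeder is inoperative=occurs, Primary manual crank offline=not, Gearbox lost=occurs, Backup hoist down=not → at least one input occurs → occurs.
Dam spillway gate fails to open [AND]: Hoist path lost=occurs, Power feed lost=occurs → all inputs occur → occurs.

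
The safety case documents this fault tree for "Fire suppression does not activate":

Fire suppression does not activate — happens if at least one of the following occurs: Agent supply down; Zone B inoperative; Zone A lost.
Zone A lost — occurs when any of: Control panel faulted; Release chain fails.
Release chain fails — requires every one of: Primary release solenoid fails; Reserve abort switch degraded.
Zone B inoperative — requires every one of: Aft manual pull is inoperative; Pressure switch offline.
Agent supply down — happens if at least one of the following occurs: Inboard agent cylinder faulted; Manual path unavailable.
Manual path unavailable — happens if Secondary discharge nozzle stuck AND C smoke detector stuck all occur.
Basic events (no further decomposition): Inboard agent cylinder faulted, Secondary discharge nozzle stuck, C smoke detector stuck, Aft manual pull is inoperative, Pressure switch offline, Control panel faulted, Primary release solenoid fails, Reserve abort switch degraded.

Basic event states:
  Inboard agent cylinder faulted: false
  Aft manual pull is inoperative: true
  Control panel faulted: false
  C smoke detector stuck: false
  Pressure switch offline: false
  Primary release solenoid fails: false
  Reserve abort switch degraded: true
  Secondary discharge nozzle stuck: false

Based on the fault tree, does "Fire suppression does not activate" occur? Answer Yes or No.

No

Manual path unavailable [AND]: Secondary discharge nozzle stuck=not, C smoke detector stuck=not → not all inputs occur → does not occur.
Agent supply down [OR]: Inboard agent cylinder faulted=not, Manual path unavailable=not → no input occurs → does not occur.
Zone B inoperative [AND]: Aft manual pull is inoperative=occurs, Pressure switch offline=not → not all inputs occur → does not occur.
Release chain fails [AND]: Primary release solenoid fails=not, Reserve abort switch degraded=occurs → not all inputs occur → does not occur.
Zone A lost [OR]: Control panel faulted=not, Release chain fails=not → no input occurs → does not occur.
Fire suppression does not activate [OR]: Agent supply down=not, Zone B inoperative=not, Zone A lost=not → no input occurs → does not occur.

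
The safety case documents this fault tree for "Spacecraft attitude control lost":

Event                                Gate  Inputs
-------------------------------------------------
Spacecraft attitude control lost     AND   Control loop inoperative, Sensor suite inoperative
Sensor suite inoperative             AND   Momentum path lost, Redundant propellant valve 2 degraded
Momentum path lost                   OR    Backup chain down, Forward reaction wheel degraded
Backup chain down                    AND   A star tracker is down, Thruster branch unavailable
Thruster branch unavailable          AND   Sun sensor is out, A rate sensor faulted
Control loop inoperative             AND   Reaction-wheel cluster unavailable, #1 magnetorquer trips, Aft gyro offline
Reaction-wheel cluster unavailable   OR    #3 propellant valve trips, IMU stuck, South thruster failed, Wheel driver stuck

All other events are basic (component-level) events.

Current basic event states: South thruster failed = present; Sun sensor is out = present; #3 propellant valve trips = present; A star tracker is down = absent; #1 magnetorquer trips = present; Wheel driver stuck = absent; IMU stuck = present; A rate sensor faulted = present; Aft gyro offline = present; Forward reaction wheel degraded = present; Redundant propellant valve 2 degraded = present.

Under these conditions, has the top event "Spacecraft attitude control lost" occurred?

Yes

Reaction-wheel cluster unavailable [OR]: #3 propellant valve trips=occurs, IMU stuck=occurs, South thruster failed=occurs, Wheel driver stuck=not → at least one input occurs → occurs.
Control loop inoperative [AND]: Reaction-wheel cluster unavailable=occurs, #1 magnetorquer trips=occurs, Aft gyro offline=occurs → all inputs occur → occurs.
Thruster branch unavailable [AND]: Sun sensor is out=occurs, A rate sensor faulted=occurs → all inputs occur → occurs.
Backup chain down [AND]: A star tracker is down=not, Thruster branch unavailable=occurs → not all inputs occur → does not occur.
Momentum path lost [OR]: Backup chain down=not, Forward reaction wheel degraded=occurs → at least one input occurs → occurs.
Sensor suite inoperative [AND]: Momentum path lost=occurs, Redundant propellant valve 2 degraded=occurs → all inputs occur → occurs.
Spacecraft attitude control lost [AND]: Control loop inoperative=occurs, Sensor suite inoperative=occurs → all inputs occur → occurs.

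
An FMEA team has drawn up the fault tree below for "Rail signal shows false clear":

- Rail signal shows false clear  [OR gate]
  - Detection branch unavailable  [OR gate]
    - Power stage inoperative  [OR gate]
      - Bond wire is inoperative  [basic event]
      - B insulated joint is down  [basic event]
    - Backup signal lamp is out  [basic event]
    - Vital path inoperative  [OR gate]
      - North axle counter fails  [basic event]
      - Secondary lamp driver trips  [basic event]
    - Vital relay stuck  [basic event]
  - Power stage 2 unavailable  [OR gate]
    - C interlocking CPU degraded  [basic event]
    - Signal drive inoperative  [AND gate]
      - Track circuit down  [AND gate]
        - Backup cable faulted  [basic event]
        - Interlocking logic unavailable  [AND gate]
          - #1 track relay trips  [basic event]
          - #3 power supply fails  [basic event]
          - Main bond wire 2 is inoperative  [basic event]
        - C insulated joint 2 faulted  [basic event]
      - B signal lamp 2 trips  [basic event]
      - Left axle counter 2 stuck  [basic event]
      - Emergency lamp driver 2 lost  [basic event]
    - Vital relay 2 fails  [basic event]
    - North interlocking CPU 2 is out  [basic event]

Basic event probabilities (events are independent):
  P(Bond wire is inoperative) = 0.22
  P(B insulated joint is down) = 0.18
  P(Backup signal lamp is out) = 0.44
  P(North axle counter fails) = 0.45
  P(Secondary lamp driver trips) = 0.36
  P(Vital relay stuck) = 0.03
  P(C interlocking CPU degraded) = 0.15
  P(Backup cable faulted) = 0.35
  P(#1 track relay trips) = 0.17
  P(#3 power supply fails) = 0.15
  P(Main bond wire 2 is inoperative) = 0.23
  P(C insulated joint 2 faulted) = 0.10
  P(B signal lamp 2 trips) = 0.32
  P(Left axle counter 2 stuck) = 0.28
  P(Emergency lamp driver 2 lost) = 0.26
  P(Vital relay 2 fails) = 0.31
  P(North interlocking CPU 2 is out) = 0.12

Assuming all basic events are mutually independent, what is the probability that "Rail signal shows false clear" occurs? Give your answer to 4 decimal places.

P(Power stage inoperative) [OR] = 1 − (1−0.22) × (1−0.18) = 0.360400
P(Vital path inoperative) [OR] = 1 − (1−0.45) × (1−0.36) = 0.648000
P(Detection branch unavailable) [OR] = 1 − (1−0.360400) × (1−0.44) × (1−0.648000) × (1−0.03) = 0.877704
P(Interlocking logic unavailable) [AND] = 0.17 × 0.15 × 0.23 = 0.005865
P(Track circuit down) [AND] = 0.35 × 0.005865 × 0.10 = 0.000205
P(Signal drive inoperative) [AND] = 0.000205 × 0.32 × 0.28 × 0.26 = 0.000005
P(Power stage 2 unavailable) [OR] = 1 − (1−0.15) × (1−0.000005) × (1−0.31) × (1−0.12) = 0.483883
P(Rail signal shows false clear) [OR] = 1 − (1−0.877704) × (1−0.483883) = 0.936881
Rounded to 4 decimal places: P(Rail signal shows false clear) ≈ 0.9369.

0.9369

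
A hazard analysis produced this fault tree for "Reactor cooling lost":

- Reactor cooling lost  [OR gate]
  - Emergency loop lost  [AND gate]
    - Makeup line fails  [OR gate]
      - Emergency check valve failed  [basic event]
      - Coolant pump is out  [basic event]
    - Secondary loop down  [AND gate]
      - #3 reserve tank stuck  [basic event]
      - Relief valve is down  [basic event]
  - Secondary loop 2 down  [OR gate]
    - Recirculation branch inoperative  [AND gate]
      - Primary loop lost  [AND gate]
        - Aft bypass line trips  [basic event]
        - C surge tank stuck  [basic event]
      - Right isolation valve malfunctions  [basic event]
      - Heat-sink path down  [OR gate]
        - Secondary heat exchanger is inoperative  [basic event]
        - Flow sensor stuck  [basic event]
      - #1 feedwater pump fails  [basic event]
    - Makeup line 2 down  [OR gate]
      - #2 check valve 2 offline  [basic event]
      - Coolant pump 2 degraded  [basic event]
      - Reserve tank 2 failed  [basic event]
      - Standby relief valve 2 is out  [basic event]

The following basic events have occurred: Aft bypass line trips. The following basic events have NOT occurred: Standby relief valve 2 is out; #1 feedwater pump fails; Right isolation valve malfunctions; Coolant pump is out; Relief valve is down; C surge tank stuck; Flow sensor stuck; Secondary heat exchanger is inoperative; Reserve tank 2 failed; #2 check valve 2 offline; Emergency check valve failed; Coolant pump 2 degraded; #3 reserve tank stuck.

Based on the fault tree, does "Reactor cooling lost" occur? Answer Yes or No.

No

Makeup line fails [OR]: Emergency check valve failed=not, Coolant pump is out=not → no input occurs → does not occur.
Secondary loop down [AND]: #3 reserve tank stuck=not, Relief valve is down=not → not all inputs occur → does not occur.
Emergency loop lost [AND]: Makeup line fails=not, Secondary loop down=not → not all inputs occur → does not occur.
Primary loop lost [AND]: Aft bypass line trips=occurs, C surge tank stuck=not → not all inputs occur → does not occur.
Heat-sink path down [OR]: Secondary heat exchanger is inoperative=not, Flow sensor stuck=not → no input occurs → does not occur.
Recirculation branch inoperative [AND]: Primary loop lost=not, Right isolation valve malfunctions=not, Heat-sink path down=not, #1 feedwater pump fails=not → not all inputs occur → does not occur.
Makeup line 2 down [OR]: #2 check valve 2 offline=not, Coolant pump 2 degraded=not, Reserve tank 2 failed=not, Standby relief valve 2 is out=not → no input occurs → does not occur.
Secondary loop 2 down [OR]: Recirculation branch inoperative=not, Makeup line 2 down=not → no input occurs → does not occur.
Reactor cooling lost [OR]: Emergency loop lost=not, Secondary loop 2 down=not → no input occurs → does not occur.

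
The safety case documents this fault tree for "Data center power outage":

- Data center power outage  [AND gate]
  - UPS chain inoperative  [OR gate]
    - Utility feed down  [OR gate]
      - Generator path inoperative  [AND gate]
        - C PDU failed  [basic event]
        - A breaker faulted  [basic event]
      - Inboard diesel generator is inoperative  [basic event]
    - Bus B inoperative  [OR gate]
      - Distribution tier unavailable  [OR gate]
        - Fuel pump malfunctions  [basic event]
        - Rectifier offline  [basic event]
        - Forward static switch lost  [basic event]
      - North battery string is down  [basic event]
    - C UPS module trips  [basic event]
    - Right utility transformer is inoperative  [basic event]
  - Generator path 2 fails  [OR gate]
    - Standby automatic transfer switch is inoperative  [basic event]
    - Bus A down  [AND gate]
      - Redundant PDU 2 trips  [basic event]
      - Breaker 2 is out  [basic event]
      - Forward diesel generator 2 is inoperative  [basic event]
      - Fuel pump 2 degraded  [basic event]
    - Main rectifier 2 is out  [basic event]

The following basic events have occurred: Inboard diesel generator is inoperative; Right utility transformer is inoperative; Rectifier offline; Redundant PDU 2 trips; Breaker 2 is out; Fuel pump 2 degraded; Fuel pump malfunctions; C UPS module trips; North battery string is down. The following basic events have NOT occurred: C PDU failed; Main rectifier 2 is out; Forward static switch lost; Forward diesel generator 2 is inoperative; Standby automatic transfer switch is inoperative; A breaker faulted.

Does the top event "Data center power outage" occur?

Generator path inoperative [AND]: C PDU failed=not, A breaker faulted=not → not all inputs occur → does not occur.
Utility feed down [OR]: Generator path inoperative=not, Inboard diesel generator is inoperative=occurs → at least one input occurs → occurs.
Distribution tier unavailable [OR]: Fuel pump malfunctions=occurs, Rectifier offline=occurs, Forward static switch lost=not → at least one input occurs → occurs.
Bus B inoperative [OR]: Distribution tier unavailable=occurs, North battery string is down=occurs → at least one input occurs → occurs.
UPS chain inoperative [OR]: Utility feed down=occurs, Bus B inoperative=occurs, C UPS module trips=occurs, Right utility transformer is inoperative=occurs → at least one input occurs → occurs.
Bus A down [AND]: Redundant PDU 2 trips=occurs, Breaker 2 is out=occurs, Forward diesel generator 2 is inoperative=not, Fuel pump 2 degraded=occurs → not all inputs occur → does not occur.
Generator path 2 fails [OR]: Standby automatic transfer switch is inoperative=not, Bus A down=not, Main rectifier 2 is out=not → no input occurs → does not occur.
Data center power outage [AND]: UPS chain inoperative=occurs, Generator path 2 fails=not → not all inputs occur → does not occur.

No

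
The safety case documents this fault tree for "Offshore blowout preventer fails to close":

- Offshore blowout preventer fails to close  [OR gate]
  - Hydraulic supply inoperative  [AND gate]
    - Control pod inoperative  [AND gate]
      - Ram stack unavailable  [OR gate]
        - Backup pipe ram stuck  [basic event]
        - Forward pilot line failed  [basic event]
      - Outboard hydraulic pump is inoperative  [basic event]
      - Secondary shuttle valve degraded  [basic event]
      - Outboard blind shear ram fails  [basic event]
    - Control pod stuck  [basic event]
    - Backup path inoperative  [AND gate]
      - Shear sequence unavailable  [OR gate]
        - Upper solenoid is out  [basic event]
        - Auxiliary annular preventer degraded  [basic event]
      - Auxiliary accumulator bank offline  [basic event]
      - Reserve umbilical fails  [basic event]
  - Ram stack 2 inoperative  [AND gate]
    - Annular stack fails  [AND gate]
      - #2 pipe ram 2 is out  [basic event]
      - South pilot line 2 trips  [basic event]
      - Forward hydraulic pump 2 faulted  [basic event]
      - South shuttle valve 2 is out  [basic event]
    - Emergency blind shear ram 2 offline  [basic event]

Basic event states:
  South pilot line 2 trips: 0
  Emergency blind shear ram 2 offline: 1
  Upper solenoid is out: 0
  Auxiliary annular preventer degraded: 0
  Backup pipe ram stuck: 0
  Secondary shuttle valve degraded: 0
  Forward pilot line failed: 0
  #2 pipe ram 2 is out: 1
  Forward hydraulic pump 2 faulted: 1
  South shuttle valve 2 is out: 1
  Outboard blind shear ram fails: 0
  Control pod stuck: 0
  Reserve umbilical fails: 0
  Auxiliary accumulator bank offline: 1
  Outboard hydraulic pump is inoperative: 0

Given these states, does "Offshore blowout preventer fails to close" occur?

Ram stack unavailable [OR]: Backup pipe ram stuck=not, Forward pilot line failed=not → no input occurs → does not occur.
Control pod inoperative [AND]: Ram stack unavailable=not, Outboard hydraulic pump is inoperative=not, Secondary shuttle valve degraded=not, Outboard blind shear ram fails=not → not all inputs occur → does not occur.
Shear sequence unavailable [OR]: Upper solenoid is out=not, Auxiliary annular preventer degraded=not → no input occurs → does not occur.
Backup path inoperative [AND]: Shear sequence unavailable=not, Auxiliary accumulator bank offline=occurs, Reserve umbilical fails=not → not all inputs occur → does not occur.
Hydraulic supply inoperative [AND]: Control pod inoperative=not, Control pod stuck=not, Backup path inoperative=not → not all inputs occur → does not occur.
Annular stack fails [AND]: #2 pipe ram 2 is out=occurs, South pilot line 2 trips=not, Forward hydraulic pump 2 faulted=occurs, South shuttle valve 2 is out=occurs → not all inputs occur → does not occur.
Ram stack 2 inoperative [AND]: Annular stack fails=not, Emergency blind shear ram 2 offline=occurs → not all inputs occur → does not occur.
Offshore blowout preventer fails to close [OR]: Hydraulic supply inoperative=not, Ram stack 2 inoperative=not → no input occurs → does not occur.

No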